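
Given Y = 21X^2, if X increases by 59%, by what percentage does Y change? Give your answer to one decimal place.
152.8%

For Y = 21X^2:
If X → X(1 + 0.59)
Then Y → Y · (1 + 0.59)^2
     = Y · 2.5281

Percentage change = ((1 + 0.59)^2 − 1) × 100% ≈ 152.8%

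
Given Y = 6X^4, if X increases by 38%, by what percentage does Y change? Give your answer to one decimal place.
262.7%

For Y = 6X^4:
If X → X(1 + 0.38)
Then Y → Y · (1 + 0.38)^4
     ≈ Y · 3.6267

Percentage change = ((1 + 0.38)^4 − 1) × 100% ≈ 262.7%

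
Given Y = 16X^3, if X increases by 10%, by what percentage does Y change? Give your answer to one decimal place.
33.1%

For Y = 16X^3:
If X → X(1 + 0.1)
Then Y → Y · (1 + 0.1)^3
     = Y · 1.3310

Percentage change = ((1 + 0.1)^3 − 1) × 100% = 33.1%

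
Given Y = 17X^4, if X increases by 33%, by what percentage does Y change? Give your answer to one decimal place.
212.9%

For Y = 17X^4:
If X → X(1 + 0.33)
Then Y → Y · (1 + 0.33)^4
     ≈ Y · 3.1290

Percentage change = ((1 + 0.33)^4 − 1) × 100% ≈ 212.9%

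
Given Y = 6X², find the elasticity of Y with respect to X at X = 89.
Elasticity = 2

Elasticity = (dY/dX) · (X/Y)

dY/dX = 12·X
At X = 89: dY/dX = 1068, Y = 47526

Elasticity = 1068 · (89 / 47526) = 2

Interpretation: for a small percentage change in X, the percentage change in Y is approximately 2.00 times as large.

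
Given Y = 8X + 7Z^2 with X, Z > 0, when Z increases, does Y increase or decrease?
Y increases

Taking the partial derivative:
∂Y/∂Z = 14Z

∂Y/∂Z = 14Z > 0 (assuming positive values)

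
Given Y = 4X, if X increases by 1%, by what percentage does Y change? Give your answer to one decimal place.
1.0%

For Y = 4X:
If X → X(1 + 0.01)
Then Y → Y · (1 + 0.01)^1
     = Y · 1.0100

Percentage change = ((1 + 0.01)^1 − 1) × 100% = 1.0%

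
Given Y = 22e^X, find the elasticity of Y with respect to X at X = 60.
Elasticity = 60

Elasticity = (dY/dX) · (X/Y)

dY/dX = 22·e^X
At X = 60: dY/dX = 22·e^60, Y = 22·e^60

Elasticity = (22·e^60) · (60 / (22·e^60)) = 60

Interpretation: for a small percentage change in X, the percentage change in Y is approximately 60.00 times as large.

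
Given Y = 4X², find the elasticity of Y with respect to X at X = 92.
Elasticity = 2

Elasticity = (dY/dX) · (X/Y)

dY/dX = 8·X
At X = 92: dY/dX = 736, Y = 33856

Elasticity = 736 · (92 / 33856) = 2

Interpretation: for a small percentage change in X, the percentage change in Y is approximately 2.00 times as large.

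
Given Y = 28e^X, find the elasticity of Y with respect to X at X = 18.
Elasticity = 18

Elasticity = (dY/dX) · (X/Y)

dY/dX = 28·e^X
At X = 18: dY/dX = 28·e^18, Y = 28·e^18

Elasticity = (28·e^18) · (18 / (28·e^18)) = 18

Interpretation: for a small percentage change in X, the percentage change in Y is approximately 18.00 times as large.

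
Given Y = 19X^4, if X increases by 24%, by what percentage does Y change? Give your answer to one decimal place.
136.4%

For Y = 19X^4:
If X → X(1 + 0.24)
Then Y → Y · (1 + 0.24)^4
     ≈ Y · 2.3642

Percentage change = ((1 + 0.24)^4 − 1) × 100% ≈ 136.4%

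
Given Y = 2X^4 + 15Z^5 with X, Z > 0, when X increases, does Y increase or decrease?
Y increases

Taking the partial derivative:
∂Y/∂X = 8X^3

∂Y/∂X = 8X^3 > 0 (assuming positive values)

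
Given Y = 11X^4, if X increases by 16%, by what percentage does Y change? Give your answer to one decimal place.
81.1%

For Y = 11X^4:
If X → X(1 + 0.16)
Then Y → Y · (1 + 0.16)^4
     ≈ Y · 1.8106

Percentage change = ((1 + 0.16)^4 − 1) × 100% ≈ 81.1%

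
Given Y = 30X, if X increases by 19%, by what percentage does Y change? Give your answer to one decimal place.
19.0%

For Y = 30X:
If X → X(1 + 0.19)
Then Y → Y · (1 + 0.19)^1
     = Y · 1.1900

Percentage change = ((1 + 0.19)^1 − 1) × 100% = 19.0%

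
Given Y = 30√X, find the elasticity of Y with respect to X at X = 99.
Elasticity = 1/2

Elasticity = (dY/dX) · (X/Y)

dY/dX = 15/√X
At X = 99: dY/dX = 5·√11/11, Y = 90·√11

Elasticity = (5·√11/11) · (99 / (90·√11)) = 1/2

Interpretation: for a small percentage change in X, the percentage change in Y is approximately 0.50 times as large.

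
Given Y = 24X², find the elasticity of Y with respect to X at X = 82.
Elasticity = 2

Elasticity = (dY/dX) · (X/Y)

dY/dX = 48·X
At X = 82: dY/dX = 3936, Y = 161376

Elasticity = 3936 · (82 / 161376) = 2

Interpretation: for a small percentage change in X, the percentage change in Y is approximately 2.00 times as large.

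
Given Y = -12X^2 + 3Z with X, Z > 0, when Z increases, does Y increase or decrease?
Y increases

Taking the partial derivative:
∂Y/∂Z = 3

∂Y/∂Z = 3 > 0 (assuming positive values)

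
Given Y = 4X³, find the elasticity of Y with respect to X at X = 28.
Elasticity = 3

Elasticity = (dY/dX) · (X/Y)

dY/dX = 12·X²
At X = 28: dY/dX = 9408, Y = 87808

Elasticity = 9408 · (28 / 87808) = 3

Interpretation: for a small percentage change in X, the percentage change in Y is approximately 3.00 times as large.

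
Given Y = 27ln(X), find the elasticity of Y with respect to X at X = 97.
Elasticity = 1/ln(97) ≈ 0.2186

Elasticity = (dY/dX) · (X/Y)

dY/dX = 27/X
At X = 97: dY/dX = 27/97, Y = 27·ln(97)

Elasticity = (27/97) · (97 / (27·ln(97))) = 1/ln(97) ≈ 0.2186

Interpretation: for a small percentage change in X, the percentage change in Y is approximately 0.22 times as large.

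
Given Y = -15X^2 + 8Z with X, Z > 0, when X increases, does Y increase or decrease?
Y decreases

Taking the partial derivative:
∂Y/∂X = -30X

∂Y/∂X = -30X < 0 (assuming positive values)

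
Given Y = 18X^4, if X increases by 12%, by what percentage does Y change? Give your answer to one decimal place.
57.4%

For Y = 18X^4:
If X → X(1 + 0.12)
Then Y → Y · (1 + 0.12)^4
     ≈ Y · 1.5735

Percentage change = ((1 + 0.12)^4 − 1) × 100% ≈ 57.4%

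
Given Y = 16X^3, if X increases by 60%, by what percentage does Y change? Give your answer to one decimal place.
309.6%

For Y = 16X^3:
If X → X(1 + 0.6)
Then Y → Y · (1 + 0.6)^3
     = Y · 4.0960

Percentage change = ((1 + 0.6)^3 − 1) × 100% = 309.6%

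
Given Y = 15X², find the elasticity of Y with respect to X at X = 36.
Elasticity = 2

Elasticity = (dY/dX) · (X/Y)

dY/dX = 30·X
At X = 36: dY/dX = 1080, Y = 19440

Elasticity = 1080 · (36 / 19440) = 2

Interpretation: for a small percentage change in X, the percentage change in Y is approximately 2.00 times as large.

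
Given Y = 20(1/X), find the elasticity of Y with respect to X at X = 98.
Elasticity = -1

Elasticity = (dY/dX) · (X/Y)

dY/dX = -20/X²
At X = 98: dY/dX = -5/2401, Y = 10/49

Elasticity = (-5/2401) · (98 / (10/49)) = -1

Interpretation: for a small percentage change in X, the percentage change in Y is approximately -1.00 times as large.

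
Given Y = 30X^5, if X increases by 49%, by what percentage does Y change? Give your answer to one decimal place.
634.4%

For Y = 30X^5:
If X → X(1 + 0.49)
Then Y → Y · (1 + 0.49)^5
     ≈ Y · 7.3440

Percentage change = ((1 + 0.49)^5 − 1) × 100% ≈ 634.4%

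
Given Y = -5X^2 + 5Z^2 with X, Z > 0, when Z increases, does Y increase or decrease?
Y increases

Taking the partial derivative:
∂Y/∂Z = 10Z

∂Y/∂Z = 10Z > 0 (assuming positive values)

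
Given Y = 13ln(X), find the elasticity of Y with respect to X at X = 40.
Elasticity = 1/ln(40) ≈ 0.2711

Elasticity = (dY/dX) · (X/Y)

dY/dX = 13/X
At X = 40: dY/dX = 13/40, Y = 13·ln(40)

Elasticity = (13/40) · (40 / (13·ln(40))) = 1/ln(40) ≈ 0.2711

Interpretation: for a small percentage change in X, the percentage change in Y is approximately 0.27 times as large.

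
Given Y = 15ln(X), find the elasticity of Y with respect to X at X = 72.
Elasticity = 1/ln(72) ≈ 0.2338

Elasticity = (dY/dX) · (X/Y)

dY/dX = 15/X
At X = 72: dY/dX = 5/24, Y = 15·ln(72)

Elasticity = (5/24) · (72 / (15·ln(72))) = 1/ln(72) ≈ 0.2338

Interpretation: for a small percentage change in X, the percentage change in Y is approximately 0.23 times as large.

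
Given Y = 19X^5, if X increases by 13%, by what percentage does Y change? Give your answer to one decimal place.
84.2%

For Y = 19X^5:
If X → X(1 + 0.13)
Then Y → Y · (1 + 0.13)^5
     ≈ Y · 1.8424

Percentage change = ((1 + 0.13)^5 − 1) × 100% ≈ 84.2%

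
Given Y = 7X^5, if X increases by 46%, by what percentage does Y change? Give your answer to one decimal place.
563.4%

For Y = 7X^5:
If X → X(1 + 0.46)
Then Y → Y · (1 + 0.46)^5
     ≈ Y · 6.6338

Percentage change = ((1 + 0.46)^5 − 1) × 100% ≈ 563.4%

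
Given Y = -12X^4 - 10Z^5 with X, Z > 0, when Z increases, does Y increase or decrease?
Y decreases

Taking the partial derivative:
∂Y/∂Z = -50Z^4

∂Y/∂Z = -50Z^4 < 0 (assuming positive values)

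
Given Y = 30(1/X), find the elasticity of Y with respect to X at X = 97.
Elasticity = -1

Elasticity = (dY/dX) · (X/Y)

dY/dX = -30/X²
At X = 97: dY/dX = -30/9409, Y = 30/97

Elasticity = (-30/9409) · (97 / (30/97)) = -1

Interpretation: for a small percentage change in X, the percentage change in Y is approximately -1.00 times as large.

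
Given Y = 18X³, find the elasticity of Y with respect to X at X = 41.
Elasticity = 3

Elasticity = (dY/dX) · (X/Y)

dY/dX = 54·X²
At X = 41: dY/dX = 90774, Y = 1240578

Elasticity = 90774 · (41 / 1240578) = 3

Interpretation: for a small percentage change in X, the percentage change in Y is approximately 3.00 times as large.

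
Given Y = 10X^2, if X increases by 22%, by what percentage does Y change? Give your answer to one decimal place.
48.8%

For Y = 10X^2:
If X → X(1 + 0.22)
Then Y → Y · (1 + 0.22)^2
     = Y · 1.4884

Percentage change = ((1 + 0.22)^2 − 1) × 100% ≈ 48.8%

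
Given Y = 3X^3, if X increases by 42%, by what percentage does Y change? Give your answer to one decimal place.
186.3%

For Y = 3X^3:
If X → X(1 + 0.42)
Then Y → Y · (1 + 0.42)^3
     ≈ Y · 2.8633

Percentage change = ((1 + 0.42)^3 − 1) × 100% ≈ 186.3%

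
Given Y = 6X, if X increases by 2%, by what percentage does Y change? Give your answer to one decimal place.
2.0%

For Y = 6X:
If X → X(1 + 0.02)
Then Y → Y · (1 + 0.02)^1
     = Y · 1.0200

Percentage change = ((1 + 0.02)^1 − 1) × 100% = 2.0%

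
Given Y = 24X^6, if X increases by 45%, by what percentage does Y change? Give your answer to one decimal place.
829.4%

For Y = 24X^6:
If X → X(1 + 0.45)
Then Y → Y · (1 + 0.45)^6
     ≈ Y · 9.2941

Percentage change = ((1 + 0.45)^6 − 1) × 100% ≈ 829.4%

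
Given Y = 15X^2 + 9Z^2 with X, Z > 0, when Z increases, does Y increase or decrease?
Y increases

Taking the partial derivative:
∂Y/∂Z = 18Z

∂Y/∂Z = 18Z > 0 (assuming positive values)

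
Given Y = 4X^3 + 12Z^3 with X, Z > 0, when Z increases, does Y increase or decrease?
Y increases

Taking the partial derivative:
∂Y/∂Z = 36Z^2

∂Y/∂Z = 36Z^2 > 0 (assuming positive values)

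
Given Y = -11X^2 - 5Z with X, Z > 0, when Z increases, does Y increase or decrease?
Y decreases

Taking the partial derivative:
∂Y/∂Z = -5

∂Y/∂Z = -5 < 0 (assuming positive values)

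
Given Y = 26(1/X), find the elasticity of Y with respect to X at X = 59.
Elasticity = -1

Elasticity = (dY/dX) · (X/Y)

dY/dX = -26/X²
At X = 59: dY/dX = -26/3481, Y = 26/59

Elasticity = (-26/3481) · (59 / (26/59)) = -1

Interpretation: for a small percentage change in X, the percentage change in Y is approximately -1.00 times as large.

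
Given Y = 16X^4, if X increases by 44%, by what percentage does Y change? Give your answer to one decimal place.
330.0%

For Y = 16X^4:
If X → X(1 + 0.44)
Then Y → Y · (1 + 0.44)^4
     ≈ Y · 4.2998

Percentage change = ((1 + 0.44)^4 − 1) × 100% ≈ 330.0%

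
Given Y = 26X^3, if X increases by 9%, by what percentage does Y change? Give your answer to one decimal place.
29.5%

For Y = 26X^3:
If X → X(1 + 0.09)
Then Y → Y · (1 + 0.09)^3
     ≈ Y · 1.2950

Percentage change = ((1 + 0.09)^3 − 1) × 100% ≈ 29.5%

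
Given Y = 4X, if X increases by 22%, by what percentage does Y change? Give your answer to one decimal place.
22.0%

For Y = 4X:
If X → X(1 + 0.22)
Then Y → Y · (1 + 0.22)^1
     = Y · 1.2200

Percentage change = ((1 + 0.22)^1 − 1) × 100% = 22.0%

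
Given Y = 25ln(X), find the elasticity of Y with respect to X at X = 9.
Elasticity = 1/ln(9) ≈ 0.4551

Elasticity = (dY/dX) · (X/Y)

dY/dX = 25/X
At X = 9: dY/dX = 25/9, Y = 25·ln(9)

Elasticity = (25/9) · (9 / (25·ln(9))) = 1/ln(9) ≈ 0.4551

Interpretation: for a small percentage change in X, the percentage change in Y is approximately 0.46 times as large.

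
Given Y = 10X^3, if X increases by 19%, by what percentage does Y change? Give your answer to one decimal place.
68.5%

For Y = 10X^3:
If X → X(1 + 0.19)
Then Y → Y · (1 + 0.19)^3
     ≈ Y · 1.6852

Percentage change = ((1 + 0.19)^3 − 1) × 100% ≈ 68.5%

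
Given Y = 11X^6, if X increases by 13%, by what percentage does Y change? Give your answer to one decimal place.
108.2%

For Y = 11X^6:
If X → X(1 + 0.13)
Then Y → Y · (1 + 0.13)^6
     ≈ Y · 2.0820

Percentage change = ((1 + 0.13)^6 − 1) × 100% ≈ 108.2%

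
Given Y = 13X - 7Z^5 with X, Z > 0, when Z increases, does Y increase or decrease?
Y decreases

Taking the partial derivative:
∂Y/∂Z = -35Z^4

∂Y/∂Z = -35Z^4 < 0 (assuming positive values)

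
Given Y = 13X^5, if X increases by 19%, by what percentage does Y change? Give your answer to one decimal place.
138.6%

For Y = 13X^5:
If X → X(1 + 0.19)
Then Y → Y · (1 + 0.19)^5
     ≈ Y · 2.3864

Percentage change = ((1 + 0.19)^5 − 1) × 100% ≈ 138.6%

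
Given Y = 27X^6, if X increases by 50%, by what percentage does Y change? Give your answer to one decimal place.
1039.1%

For Y = 27X^6:
If X → X(1 + 0.5)
Then Y → Y · (1 + 0.5)^6
     ≈ Y · 11.3906

Percentage change = ((1 + 0.5)^6 − 1) × 100% ≈ 1039.1%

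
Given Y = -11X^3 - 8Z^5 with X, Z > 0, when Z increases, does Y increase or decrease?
Y decreases

Taking the partial derivative:
∂Y/∂Z = -40Z^4

∂Y/∂Z = -40Z^4 < 0 (assuming positive values)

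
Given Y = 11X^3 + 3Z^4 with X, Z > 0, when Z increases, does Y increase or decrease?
Y increases

Taking the partial derivative:
∂Y/∂Z = 12Z^3

∂Y/∂Z = 12Z^3 > 0 (assuming positive values)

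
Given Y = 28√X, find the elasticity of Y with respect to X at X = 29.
Elasticity = 1/2

Elasticity = (dY/dX) · (X/Y)

dY/dX = 14/√X
At X = 29: dY/dX = 14·√29/29, Y = 28·√29

Elasticity = (14·√29/29) · (29 / (28·√29)) = 1/2

Interpretation: for a small percentage change in X, the percentage change in Y is approximately 0.50 times as large.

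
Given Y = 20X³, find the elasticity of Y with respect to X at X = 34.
Elasticity = 3

Elasticity = (dY/dX) · (X/Y)

dY/dX = 60·X²
At X = 34: dY/dX = 69360, Y = 786080

Elasticity = 69360 · (34 / 786080) = 3

Interpretation: for a small percentage change in X, the percentage change in Y is approximately 3.00 times as large.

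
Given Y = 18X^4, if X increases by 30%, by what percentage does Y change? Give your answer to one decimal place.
185.6%

For Y = 18X^4:
If X → X(1 + 0.3)
Then Y → Y · (1 + 0.3)^4
     = Y · 2.8561

Percentage change = ((1 + 0.3)^4 − 1) × 100% ≈ 185.6%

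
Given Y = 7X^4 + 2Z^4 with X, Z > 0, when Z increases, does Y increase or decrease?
Y increases

Taking the partial derivative:
∂Y/∂Z = 8Z^3

∂Y/∂Z = 8Z^3 > 0 (assuming positive values)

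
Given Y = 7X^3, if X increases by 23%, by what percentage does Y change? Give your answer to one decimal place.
86.1%

For Y = 7X^3:
If X → X(1 + 0.23)
Then Y → Y · (1 + 0.23)^3
     ≈ Y · 1.8609

Percentage change = ((1 + 0.23)^3 − 1) × 100% ≈ 86.1%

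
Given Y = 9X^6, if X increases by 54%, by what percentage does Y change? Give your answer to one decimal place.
1233.9%

For Y = 9X^6:
If X → X(1 + 0.54)
Then Y → Y · (1 + 0.54)^6
     ≈ Y · 13.3390

Percentage change = ((1 + 0.54)^6 − 1) × 100% ≈ 1233.9%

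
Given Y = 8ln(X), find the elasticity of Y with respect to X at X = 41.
Elasticity = 1/ln(41) ≈ 0.2693

Elasticity = (dY/dX) · (X/Y)

dY/dX = 8/X
At X = 41: dY/dX = 8/41, Y = 8·ln(41)

Elasticity = (8/41) · (41 / (8·ln(41))) = 1/ln(41) ≈ 0.2693

Interpretation: for a small percentage change in X, the percentage change in Y is approximately 0.27 times as large.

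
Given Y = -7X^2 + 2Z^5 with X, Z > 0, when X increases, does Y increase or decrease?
Y decreases

Taking the partial derivative:
∂Y/∂X = -14X

∂Y/∂X = -14X < 0 (assuming positive values)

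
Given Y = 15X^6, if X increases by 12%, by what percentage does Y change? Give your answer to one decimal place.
97.4%

For Y = 15X^6:
If X → X(1 + 0.12)
Then Y → Y · (1 + 0.12)^6
     ≈ Y · 1.9738

Percentage change = ((1 + 0.12)^6 − 1) × 100% ≈ 97.4%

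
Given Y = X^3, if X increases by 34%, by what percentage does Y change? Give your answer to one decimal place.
140.6%

For Y = X^3:
If X → X(1 + 0.34)
Then Y → Y · (1 + 0.34)^3
     ≈ Y · 2.4061

Percentage change = ((1 + 0.34)^3 − 1) × 100% ≈ 140.6%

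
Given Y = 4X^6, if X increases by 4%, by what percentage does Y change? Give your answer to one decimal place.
26.5%

For Y = 4X^6:
If X → X(1 + 0.04)
Then Y → Y · (1 + 0.04)^6
     ≈ Y · 1.2653

Percentage change = ((1 + 0.04)^6 − 1) × 100% ≈ 26.5%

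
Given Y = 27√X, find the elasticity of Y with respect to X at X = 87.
Elasticity = 1/2

Elasticity = (dY/dX) · (X/Y)

dY/dX = 27/(2·√X)
At X = 87: dY/dX = 9·√87/58, Y = 27·√87

Elasticity = (9·√87/58) · (87 / (27·√87)) = 1/2

Interpretation: for a small percentage change in X, the percentage change in Y is approximately 0.50 times as large.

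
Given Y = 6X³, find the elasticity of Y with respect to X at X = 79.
Elasticity = 3

Elasticity = (dY/dX) · (X/Y)

dY/dX = 18·X²
At X = 79: dY/dX = 112338, Y = 2958234

Elasticity = 112338 · (79 / 2958234) = 3

Interpretation: for a small percentage change in X, the percentage change in Y is approximately 3.00 times as large.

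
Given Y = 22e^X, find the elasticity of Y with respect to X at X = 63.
Elasticity = 63

Elasticity = (dY/dX) · (X/Y)

dY/dX = 22·e^X
At X = 63: dY/dX = 22·e^63, Y = 22·e^63

Elasticity = (22·e^63) · (63 / (22·e^63)) = 63

Interpretation: for a small percentage change in X, the percentage change in Y is approximately 63.00 times as large.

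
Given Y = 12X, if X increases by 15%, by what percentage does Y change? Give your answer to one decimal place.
15.0%

For Y = 12X:
If X → X(1 + 0.15)
Then Y → Y · (1 + 0.15)^1
     = Y · 1.1500

Percentage change = ((1 + 0.15)^1 − 1) × 100% = 15.0%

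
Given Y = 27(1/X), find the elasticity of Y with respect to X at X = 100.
Elasticity = -1

Elasticity = (dY/dX) · (X/Y)

dY/dX = -27/X²
At X = 100: dY/dX = -27/10000, Y = 27/100

Elasticity = (-27/10000) · (100 / (27/100)) = -1

Interpretation: for a small percentage change in X, the percentage change in Y is approximately -1.00 times as large.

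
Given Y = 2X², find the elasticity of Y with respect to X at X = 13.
Elasticity = 2

Elasticity = (dY/dX) · (X/Y)

dY/dX = 4·X
At X = 13: dY/dX = 52, Y = 338

Elasticity = 52 · (13 / 338) = 2

Interpretation: for a small percentage change in X, the percentage change in Y is approximately 2.00 times as large.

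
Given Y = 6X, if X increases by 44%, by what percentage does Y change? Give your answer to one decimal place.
44.0%

For Y = 6X:
If X → X(1 + 0.44)
Then Y → Y · (1 + 0.44)^1
     = Y · 1.4400

Percentage change = ((1 + 0.44)^1 − 1) × 100% = 44.0%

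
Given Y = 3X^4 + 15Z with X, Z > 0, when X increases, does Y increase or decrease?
Y increases

Taking the partial derivative:
∂Y/∂X = 12X^3

∂Y/∂X = 12X^3 > 0 (assuming positive values)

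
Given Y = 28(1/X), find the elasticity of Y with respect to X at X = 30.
Elasticity = -1

Elasticity = (dY/dX) · (X/Y)

dY/dX = -28/X²
At X = 30: dY/dX = -7/225, Y = 14/15

Elasticity = (-7/225) · (30 / (14/15)) = -1

Interpretation: for a small percentage change in X, the percentage change in Y is approximately -1.00 times as large.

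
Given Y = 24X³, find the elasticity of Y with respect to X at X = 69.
Elasticity = 3

Elasticity = (dY/dX) · (X/Y)

dY/dX = 72·X²
At X = 69: dY/dX = 342792, Y = 7884216

Elasticity = 342792 · (69 / 7884216) = 3

Interpretation: for a small percentage change in X, the percentage change in Y is approximately 3.00 times as large.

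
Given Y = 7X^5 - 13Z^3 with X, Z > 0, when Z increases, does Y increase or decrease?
Y decreases

Taking the partial derivative:
∂Y/∂Z = -39Z^2

∂Y/∂Z = -39Z^2 < 0 (assuming positive values)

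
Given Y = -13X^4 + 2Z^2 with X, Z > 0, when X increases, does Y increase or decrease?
Y decreases

Taking the partial derivative:
∂Y/∂X = -52X^3

∂Y/∂X = -52X^3 < 0 (assuming positive values)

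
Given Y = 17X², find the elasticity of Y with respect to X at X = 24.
Elasticity = 2

Elasticity = (dY/dX) · (X/Y)

dY/dX = 34·X
At X = 24: dY/dX = 816, Y = 9792

Elasticity = 816 · (24 / 9792) = 2

Interpretation: for a small percentage change in X, the percentage change in Y is approximately 2.00 times as large.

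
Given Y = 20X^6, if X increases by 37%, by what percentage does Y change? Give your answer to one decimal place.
561.2%

For Y = 20X^6:
If X → X(1 + 0.37)
Then Y → Y · (1 + 0.37)^6
     ≈ Y · 6.6119

Percentage change = ((1 + 0.37)^6 − 1) × 100% ≈ 561.2%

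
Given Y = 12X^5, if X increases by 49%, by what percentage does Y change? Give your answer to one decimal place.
634.4%

For Y = 12X^5:
If X → X(1 + 0.49)
Then Y → Y · (1 + 0.49)^5
     ≈ Y · 7.3440

Percentage change = ((1 + 0.49)^5 − 1) × 100% ≈ 634.4%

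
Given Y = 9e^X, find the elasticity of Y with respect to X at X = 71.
Elasticity = 71

Elasticity = (dY/dX) · (X/Y)

dY/dX = 9·e^X
At X = 71: dY/dX = 9·e^71, Y = 9·e^71

Elasticity = (9·e^71) · (71 / (9·e^71)) = 71

Interpretation: for a small percentage change in X, the percentage change in Y is approximately 71.00 times as large.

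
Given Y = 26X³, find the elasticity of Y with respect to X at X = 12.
Elasticity = 3

Elasticity = (dY/dX) · (X/Y)

dY/dX = 78·X²
At X = 12: dY/dX = 11232, Y = 44928

Elasticity = 11232 · (12 / 44928) = 3

Interpretation: for a small percentage change in X, the percentage change in Y is approximately 3.00 times as large.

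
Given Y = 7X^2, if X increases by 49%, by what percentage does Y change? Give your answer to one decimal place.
122.0%

For Y = 7X^2:
If X → X(1 + 0.49)
Then Y → Y · (1 + 0.49)^2
     = Y · 2.2201

Percentage change = ((1 + 0.49)^2 − 1) × 100% ≈ 122.0%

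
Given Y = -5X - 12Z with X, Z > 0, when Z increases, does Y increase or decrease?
Y decreases

Taking the partial derivative:
∂Y/∂Z = -12

∂Y/∂Z = -12 < 0 (assuming positive values)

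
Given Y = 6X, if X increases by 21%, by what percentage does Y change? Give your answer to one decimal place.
21.0%

For Y = 6X:
If X → X(1 + 0.21)
Then Y → Y · (1 + 0.21)^1
     = Y · 1.2100

Percentage change = ((1 + 0.21)^1 − 1) × 100% = 21.0%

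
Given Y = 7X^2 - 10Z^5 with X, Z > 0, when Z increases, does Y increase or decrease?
Y decreases

Taking the partial derivative:
∂Y/∂Z = -50Z^4

∂Y/∂Z = -50Z^4 < 0 (assuming positive values)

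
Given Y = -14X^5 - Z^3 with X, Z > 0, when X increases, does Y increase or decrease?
Y decreases

Taking the partial derivative:
∂Y/∂X = -70X^4

∂Y/∂X = -70X^4 < 0 (assuming positive values)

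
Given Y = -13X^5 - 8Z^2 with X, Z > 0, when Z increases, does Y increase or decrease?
Y decreases

Taking the partial derivative:
∂Y/∂Z = -16Z

∂Y/∂Z = -16Z < 0 (assuming positive values)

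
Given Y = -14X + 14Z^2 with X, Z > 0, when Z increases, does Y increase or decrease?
Y increases

Taking the partial derivative:
∂Y/∂Z = 28Z

∂Y/∂Z = 28Z > 0 (assuming positive values)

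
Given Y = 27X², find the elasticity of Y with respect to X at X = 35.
Elasticity = 2

Elasticity = (dY/dX) · (X/Y)

dY/dX = 54·X
At X = 35: dY/dX = 1890, Y = 33075

Elasticity = 1890 · (35 / 33075) = 2

Interpretation: for a small percentage change in X, the percentage change in Y is approximately 2.00 times as large.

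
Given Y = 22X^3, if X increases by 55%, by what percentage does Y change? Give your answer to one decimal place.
272.4%

For Y = 22X^3:
If X → X(1 + 0.55)
Then Y → Y · (1 + 0.55)^3
     ≈ Y · 3.7239

Percentage change = ((1 + 0.55)^3 − 1) × 100% ≈ 272.4%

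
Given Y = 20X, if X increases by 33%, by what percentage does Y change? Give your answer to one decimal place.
33.0%

For Y = 20X:
If X → X(1 + 0.33)
Then Y → Y · (1 + 0.33)^1
     = Y · 1.3300

Percentage change = ((1 + 0.33)^1 − 1) × 100% = 33.0%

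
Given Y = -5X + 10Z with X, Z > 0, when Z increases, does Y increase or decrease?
Y increases

Taking the partial derivative:
∂Y/∂Z = 10

∂Y/∂Z = 10 > 0 (assuming positive values)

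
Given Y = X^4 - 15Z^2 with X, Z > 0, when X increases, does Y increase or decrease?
Y increases

Taking the partial derivative:
∂Y/∂X = 4X^3

∂Y/∂X = 4X^3 > 0 (assuming positive values)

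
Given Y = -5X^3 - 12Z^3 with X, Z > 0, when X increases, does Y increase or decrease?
Y decreases

Taking the partial derivative:
∂Y/∂X = -15X^2

∂Y/∂X = -15X^2 < 0 (assuming positive values)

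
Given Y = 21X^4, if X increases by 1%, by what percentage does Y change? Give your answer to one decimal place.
4.1%

For Y = 21X^4:
If X → X(1 + 0.01)
Then Y → Y · (1 + 0.01)^4
     ≈ Y · 1.0406

Percentage change = ((1 + 0.01)^4 − 1) × 100% ≈ 4.1%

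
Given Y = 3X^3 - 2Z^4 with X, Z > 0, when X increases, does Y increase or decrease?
Y increases

Taking the partial derivative:
∂Y/∂X = 9X^2

∂Y/∂X = 9X^2 > 0 (assuming positive values)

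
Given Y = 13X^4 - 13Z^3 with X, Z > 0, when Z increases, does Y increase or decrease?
Y decreases

Taking the partial derivative:
∂Y/∂Z = -39Z^2

∂Y/∂Z = -39Z^2 < 0 (assuming positive values)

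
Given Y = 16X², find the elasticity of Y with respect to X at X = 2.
Elasticity = 2

Elasticity = (dY/dX) · (X/Y)

dY/dX = 32·X
At X = 2: dY/dX = 64, Y = 64

Elasticity = 64 · (2 / 64) = 2

Interpretation: for a small percentage change in X, the percentage change in Y is approximately 2.00 times as large.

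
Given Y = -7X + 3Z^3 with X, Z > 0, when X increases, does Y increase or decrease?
Y decreases

Taking the partial derivative:
∂Y/∂X = -7

∂Y/∂X = -7 < 0 (assuming positive values)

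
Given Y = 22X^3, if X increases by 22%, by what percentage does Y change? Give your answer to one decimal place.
81.6%

For Y = 22X^3:
If X → X(1 + 0.22)
Then Y → Y · (1 + 0.22)^3
     ≈ Y · 1.8158

Percentage change = ((1 + 0.22)^3 − 1) × 100% ≈ 81.6%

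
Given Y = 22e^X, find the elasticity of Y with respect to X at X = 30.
Elasticity = 30

Elasticity = (dY/dX) · (X/Y)

dY/dX = 22·e^X
At X = 30: dY/dX = 22·e^30, Y = 22·e^30

Elasticity = (22·e^30) · (30 / (22·e^30)) = 30

Interpretation: for a small percentage change in X, the percentage change in Y is approximately 30.00 times as large.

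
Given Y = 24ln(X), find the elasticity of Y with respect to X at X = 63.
Elasticity = 1/ln(63) ≈ 0.2414

Elasticity = (dY/dX) · (X/Y)

dY/dX = 24/X
At X = 63: dY/dX = 8/21, Y = 24·ln(63)

Elasticity = (8/21) · (63 / (24·ln(63))) = 1/ln(63) ≈ 0.2414

Interpretation: for a small percentage change in X, the percentage change in Y is approximately 0.24 times as large.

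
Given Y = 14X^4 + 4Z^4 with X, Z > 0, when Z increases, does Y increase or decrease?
Y increases

Taking the partial derivative:
∂Y/∂Z = 16Z^3

∂Y/∂Z = 16Z^3 > 0 (assuming positive values)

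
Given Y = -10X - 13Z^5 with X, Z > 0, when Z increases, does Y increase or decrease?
Y decreases

Taking the partial derivative:
∂Y/∂Z = -65Z^4

∂Y/∂Z = -65Z^4 < 0 (assuming positive values)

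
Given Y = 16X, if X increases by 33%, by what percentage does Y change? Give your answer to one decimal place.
33.0%

For Y = 16X:
If X → X(1 + 0.33)
Then Y → Y · (1 + 0.33)^1
     = Y · 1.3300

Percentage change = ((1 + 0.33)^1 − 1) × 100% = 33.0%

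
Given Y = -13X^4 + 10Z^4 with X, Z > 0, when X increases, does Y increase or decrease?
Y decreases

Taking the partial derivative:
∂Y/∂X = -52X^3

∂Y/∂X = -52X^3 < 0 (assuming positive values)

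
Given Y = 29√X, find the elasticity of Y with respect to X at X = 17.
Elasticity = 1/2

Elasticity = (dY/dX) · (X/Y)

dY/dX = 29/(2·√X)
At X = 17: dY/dX = 29·√17/34, Y = 29·√17

Elasticity = (29·√17/34) · (17 / (29·√17)) = 1/2

Interpretation: for a small percentage change in X, the percentage change in Y is approximately 0.50 times as large.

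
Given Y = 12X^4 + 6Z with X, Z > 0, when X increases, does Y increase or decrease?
Y increases

Taking the partial derivative:
∂Y/∂X = 48X^3

∂Y/∂X = 48X^3 > 0 (assuming positive values)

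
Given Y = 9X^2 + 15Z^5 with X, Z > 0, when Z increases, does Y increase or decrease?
Y increases

Taking the partial derivative:
∂Y/∂Z = 75Z^4

∂Y/∂Z = 75Z^4 > 0 (assuming positive values)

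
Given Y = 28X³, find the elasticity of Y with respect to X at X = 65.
Elasticity = 3

Elasticity = (dY/dX) · (X/Y)

dY/dX = 84·X²
At X = 65: dY/dX = 354900, Y = 7689500

Elasticity = 354900 · (65 / 7689500) = 3

Interpretation: for a small percentage change in X, the percentage change in Y is approximately 3.00 times as large.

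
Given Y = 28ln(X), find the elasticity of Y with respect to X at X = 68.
Elasticity = 1/ln(68) ≈ 0.2370

Elasticity = (dY/dX) · (X/Y)

dY/dX = 28/X
At X = 68: dY/dX = 7/17, Y = 28·ln(68)

Elasticity = (7/17) · (68 / (28·ln(68))) = 1/ln(68) ≈ 0.2370

Interpretation: for a small percentage change in X, the percentage change in Y is approximately 0.24 times as large.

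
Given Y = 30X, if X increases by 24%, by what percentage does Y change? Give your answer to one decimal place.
24.0%

For Y = 30X:
If X → X(1 + 0.24)
Then Y → Y · (1 + 0.24)^1
     = Y · 1.2400

Percentage change = ((1 + 0.24)^1 − 1) × 100% = 24.0%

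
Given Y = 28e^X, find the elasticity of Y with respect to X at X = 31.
Elasticity = 31

Elasticity = (dY/dX) · (X/Y)

dY/dX = 28·e^X
At X = 31: dY/dX = 28·e^31, Y = 28·e^31

Elasticity = (28·e^31) · (31 / (28·e^31)) = 31

Interpretation: for a small percentage change in X, the percentage change in Y is approximately 31.00 times as large.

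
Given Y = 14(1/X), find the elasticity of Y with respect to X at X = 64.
Elasticity = -1

Elasticity = (dY/dX) · (X/Y)

dY/dX = -14/X²
At X = 64: dY/dX = -7/2048, Y = 7/32

Elasticity = (-7/2048) · (64 / (7/32)) = -1

Interpretation: for a small percentage change in X, the percentage change in Y is approximately -1.00 times as large.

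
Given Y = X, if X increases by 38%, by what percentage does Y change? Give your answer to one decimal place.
38.0%

For Y = X:
If X → X(1 + 0.38)
Then Y → Y · (1 + 0.38)^1
     = Y · 1.3800

Percentage change = ((1 + 0.38)^1 − 1) × 100% = 38.0%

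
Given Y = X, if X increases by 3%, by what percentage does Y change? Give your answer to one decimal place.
3.0%

For Y = X:
If X → X(1 + 0.03)
Then Y → Y · (1 + 0.03)^1
     = Y · 1.0300

Percentage change = ((1 + 0.03)^1 − 1) × 100% = 3.0%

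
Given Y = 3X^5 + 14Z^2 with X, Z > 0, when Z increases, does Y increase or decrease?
Y increases

Taking the partial derivative:
∂Y/∂Z = 28Z

∂Y/∂Z = 28Z > 0 (assuming positive values)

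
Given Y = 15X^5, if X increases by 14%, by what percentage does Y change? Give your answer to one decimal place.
92.5%

For Y = 15X^5:
If X → X(1 + 0.14)
Then Y → Y · (1 + 0.14)^5
     ≈ Y · 1.9254

Percentage change = ((1 + 0.14)^5 − 1) × 100% ≈ 92.5%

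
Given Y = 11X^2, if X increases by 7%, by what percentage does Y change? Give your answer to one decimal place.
14.5%

For Y = 11X^2:
If X → X(1 + 0.07)
Then Y → Y · (1 + 0.07)^2
     = Y · 1.1449

Percentage change = ((1 + 0.07)^2 − 1) × 100% ≈ 14.5%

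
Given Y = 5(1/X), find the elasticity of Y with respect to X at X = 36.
Elasticity = -1

Elasticity = (dY/dX) · (X/Y)

dY/dX = -5/X²
At X = 36: dY/dX = -5/1296, Y = 5/36

Elasticity = (-5/1296) · (36 / (5/36)) = -1

Interpretation: for a small percentage change in X, the percentage change in Y is approximately -1.00 times as large.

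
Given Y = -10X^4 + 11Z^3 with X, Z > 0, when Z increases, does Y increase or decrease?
Y increases

Taking the partial derivative:
∂Y/∂Z = 33Z^2

∂Y/∂Z = 33Z^2 > 0 (assuming positive values)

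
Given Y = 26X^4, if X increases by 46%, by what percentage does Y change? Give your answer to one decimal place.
354.4%

For Y = 26X^4:
If X → X(1 + 0.46)
Then Y → Y · (1 + 0.46)^4
     ≈ Y · 4.5437

Percentage change = ((1 + 0.46)^4 − 1) × 100% ≈ 354.4%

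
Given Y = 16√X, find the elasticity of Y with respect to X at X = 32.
Elasticity = 1/2

Elasticity = (dY/dX) · (X/Y)

dY/dX = 8/√X
At X = 32: dY/dX = √2, Y = 64·√2

Elasticity = (√2) · (32 / (64·√2)) = 1/2

Interpretation: for a small percentage change in X, the percentage change in Y is approximately 0.50 times as large.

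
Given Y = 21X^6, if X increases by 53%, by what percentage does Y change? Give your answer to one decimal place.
1182.8%

For Y = 21X^6:
If X → X(1 + 0.53)
Then Y → Y · (1 + 0.53)^6
     ≈ Y · 12.8277

Percentage change = ((1 + 0.53)^6 − 1) × 100% ≈ 1182.8%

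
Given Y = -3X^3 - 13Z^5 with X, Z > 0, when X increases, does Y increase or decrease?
Y decreases

Taking the partial derivative:
∂Y/∂X = -9X^2

∂Y/∂X = -9X^2 < 0 (assuming positive values)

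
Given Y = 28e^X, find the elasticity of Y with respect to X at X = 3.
Elasticity = 3

Elasticity = (dY/dX) · (X/Y)

dY/dX = 28·e^X
At X = 3: dY/dX = 28·e^3, Y = 28·e^3

Elasticity = (28·e^3) · (3 / (28·e^3)) = 3

Interpretation: for a small percentage change in X, the percentage change in Y is approximately 3.00 times as large.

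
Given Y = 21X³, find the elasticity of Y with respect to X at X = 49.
Elasticity = 3

Elasticity = (dY/dX) · (X/Y)

dY/dX = 63·X²
At X = 49: dY/dX = 151263, Y = 2470629

Elasticity = 151263 · (49 / 2470629) = 3

Interpretation: for a small percentage change in X, the percentage change in Y is approximately 3.00 times as large.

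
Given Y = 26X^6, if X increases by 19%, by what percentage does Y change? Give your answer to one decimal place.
184.0%

For Y = 26X^6:
If X → X(1 + 0.19)
Then Y → Y · (1 + 0.19)^6
     ≈ Y · 2.8398

Percentage change = ((1 + 0.19)^6 − 1) × 100% ≈ 184.0%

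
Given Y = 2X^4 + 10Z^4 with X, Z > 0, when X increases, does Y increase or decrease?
Y increases

Taking the partial derivative:
∂Y/∂X = 8X^3

∂Y/∂X = 8X^3 > 0 (assuming positive values)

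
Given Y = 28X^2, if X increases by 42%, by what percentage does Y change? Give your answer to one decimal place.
101.6%

For Y = 28X^2:
If X → X(1 + 0.42)
Then Y → Y · (1 + 0.42)^2
     = Y · 2.0164

Percentage change = ((1 + 0.42)^2 − 1) × 100% ≈ 101.6%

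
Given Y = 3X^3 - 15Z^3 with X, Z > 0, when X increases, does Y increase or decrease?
Y increases

Taking the partial derivative:
∂Y/∂X = 9X^2

∂Y/∂X = 9X^2 > 0 (assuming positive values)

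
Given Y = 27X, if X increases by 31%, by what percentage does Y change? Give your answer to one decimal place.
31.0%

For Y = 27X:
If X → X(1 + 0.31)
Then Y → Y · (1 + 0.31)^1
     = Y · 1.3100

Percentage change = ((1 + 0.31)^1 − 1) × 100% = 31.0%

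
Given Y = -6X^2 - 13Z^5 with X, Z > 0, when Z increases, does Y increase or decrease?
Y decreases

Taking the partial derivative:
∂Y/∂Z = -65Z^4

∂Y/∂Z = -65Z^4 < 0 (assuming positive values)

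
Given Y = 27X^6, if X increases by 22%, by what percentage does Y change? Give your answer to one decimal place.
229.7%

For Y = 27X^6:
If X → X(1 + 0.22)
Then Y → Y · (1 + 0.22)^6
     ≈ Y · 3.2973

Percentage change = ((1 + 0.22)^6 − 1) × 100% ≈ 229.7%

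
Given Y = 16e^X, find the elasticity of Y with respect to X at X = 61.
Elasticity = 61

Elasticity = (dY/dX) · (X/Y)

dY/dX = 16·e^X
At X = 61: dY/dX = 16·e^61, Y = 16·e^61

Elasticity = (16·e^61) · (61 / (16·e^61)) = 61

Interpretation: for a small percentage change in X, the percentage change in Y is approximately 61.00 times as large.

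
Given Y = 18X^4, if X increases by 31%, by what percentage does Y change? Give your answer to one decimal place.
194.5%

For Y = 18X^4:
If X → X(1 + 0.31)
Then Y → Y · (1 + 0.31)^4
     ≈ Y · 2.9450

Percentage change = ((1 + 0.31)^4 − 1) × 100% ≈ 194.5%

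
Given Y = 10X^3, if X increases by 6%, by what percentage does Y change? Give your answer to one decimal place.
19.1%

For Y = 10X^3:
If X → X(1 + 0.06)
Then Y → Y · (1 + 0.06)^3
     ≈ Y · 1.1910

Percentage change = ((1 + 0.06)^3 − 1) × 100% ≈ 19.1%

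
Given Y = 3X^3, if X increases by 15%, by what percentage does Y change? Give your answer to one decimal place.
52.1%

For Y = 3X^3:
If X → X(1 + 0.15)
Then Y → Y · (1 + 0.15)^3
     ≈ Y · 1.5209

Percentage change = ((1 + 0.15)^3 − 1) × 100% ≈ 52.1%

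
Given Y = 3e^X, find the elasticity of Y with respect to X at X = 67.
Elasticity = 67

Elasticity = (dY/dX) · (X/Y)

dY/dX = 3·e^X
At X = 67: dY/dX = 3·e^67, Y = 3·e^67

Elasticity = (3·e^67) · (67 / (3·e^67)) = 67

Interpretation: for a small percentage change in X, the percentage change in Y is approximately 67.00 times as large.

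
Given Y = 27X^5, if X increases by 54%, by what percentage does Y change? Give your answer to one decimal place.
766.2%

For Y = 27X^5:
If X → X(1 + 0.54)
Then Y → Y · (1 + 0.54)^5
     ≈ Y · 8.6617

Percentage change = ((1 + 0.54)^5 − 1) × 100% ≈ 766.2%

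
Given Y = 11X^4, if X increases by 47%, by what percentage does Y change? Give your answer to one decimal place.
366.9%

For Y = 11X^4:
If X → X(1 + 0.47)
Then Y → Y · (1 + 0.47)^4
     ≈ Y · 4.6695

Percentage change = ((1 + 0.47)^4 − 1) × 100% ≈ 366.9%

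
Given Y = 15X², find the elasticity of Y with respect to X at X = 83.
Elasticity = 2

Elasticity = (dY/dX) · (X/Y)

dY/dX = 30·X
At X = 83: dY/dX = 2490, Y = 103335

Elasticity = 2490 · (83 / 103335) = 2

Interpretation: for a small percentage change in X, the percentage change in Y is approximately 2.00 times as large.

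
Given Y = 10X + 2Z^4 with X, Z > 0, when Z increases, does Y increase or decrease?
Y increases

Taking the partial derivative:
∂Y/∂Z = 8Z^3

∂Y/∂Z = 8Z^3 > 0 (assuming positive values)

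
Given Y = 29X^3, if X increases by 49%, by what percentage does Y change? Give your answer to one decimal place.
230.8%

For Y = 29X^3:
If X → X(1 + 0.49)
Then Y → Y · (1 + 0.49)^3
     ≈ Y · 3.3079

Percentage change = ((1 + 0.49)^3 − 1) × 100% ≈ 230.8%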